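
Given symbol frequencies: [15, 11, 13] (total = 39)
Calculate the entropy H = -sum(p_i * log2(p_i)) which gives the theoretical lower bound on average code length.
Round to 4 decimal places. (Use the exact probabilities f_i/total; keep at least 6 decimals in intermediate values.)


Per-symbol terms -p_i * log2(p_i) with p_i = f_i/39:
  p = 15/39 = 0.384615: log2(p) = -1.378512, -p*log2(p) = 0.530197
  p = 11/39 = 0.282051: log2(p) = -1.825971, -p*log2(p) = 0.515017
  p = 13/39 = 0.333333: log2(p) = -1.584963, -p*log2(p) = 0.528321
H = 0.530197 + 0.515017 + 0.528321 = 1.573535

H = 1.5735 bits/symbol


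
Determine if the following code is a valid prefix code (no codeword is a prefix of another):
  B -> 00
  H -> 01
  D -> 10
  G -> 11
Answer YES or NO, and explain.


Checking each pair (does one codeword prefix another?):
  B='00' vs H='01': no prefix
  B='00' vs D='10': no prefix
  B='00' vs G='11': no prefix
  H='01' vs B='00': no prefix
  H='01' vs D='10': no prefix
  H='01' vs G='11': no prefix
  D='10' vs B='00': no prefix
  D='10' vs H='01': no prefix
  D='10' vs G='11': no prefix
  G='11' vs B='00': no prefix
  G='11' vs H='01': no prefix
  G='11' vs D='10': no prefix
No violation found over all pairs.

YES -- this is a valid prefix code. No codeword is a prefix of any other codeword.


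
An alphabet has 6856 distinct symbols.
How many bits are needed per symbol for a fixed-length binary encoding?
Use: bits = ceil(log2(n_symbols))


log2(6856) = 12.7432
Bracket: 2^12 = 4096 < 6856 <= 2^13 = 8192
So ceil(log2(6856)) = 13

bits = ceil(log2(6856)) = ceil(12.7432) = 13 bits


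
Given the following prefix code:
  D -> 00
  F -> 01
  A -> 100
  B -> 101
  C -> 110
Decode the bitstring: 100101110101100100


Decoding step by step:
Bits 100 -> A
Bits 101 -> B
Bits 110 -> C
Bits 101 -> B
Bits 100 -> A
Bits 100 -> A


Decoded message: ABCBAA


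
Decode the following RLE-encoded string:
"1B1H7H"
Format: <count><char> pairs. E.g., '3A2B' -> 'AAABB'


Expanding each <count><char> pair:
  1B -> 'B'
  1H -> 'H'
  7H -> 'HHHHHHH'

Decoded = BHHHHHHHH


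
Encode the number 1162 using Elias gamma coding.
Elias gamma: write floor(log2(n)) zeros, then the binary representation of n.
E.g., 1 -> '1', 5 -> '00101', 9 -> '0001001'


num_bits = floor(log2(1162)) + 1 = 11
leading_zeros = num_bits - 1 = 10
binary(1162) = 10010001010

Elias gamma(1162) = '0000000000' + '10010001010' = 000000000010010001010 (21 bits)


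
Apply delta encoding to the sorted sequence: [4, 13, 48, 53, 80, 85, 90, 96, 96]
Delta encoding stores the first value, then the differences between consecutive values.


First value: 4
Deltas:
  13 - 4 = 9
  48 - 13 = 35
  53 - 48 = 5
  80 - 53 = 27
  85 - 80 = 5
  90 - 85 = 5
  96 - 90 = 6
  96 - 96 = 0


Delta encoded: [4, 9, 35, 5, 27, 5, 5, 6, 0]


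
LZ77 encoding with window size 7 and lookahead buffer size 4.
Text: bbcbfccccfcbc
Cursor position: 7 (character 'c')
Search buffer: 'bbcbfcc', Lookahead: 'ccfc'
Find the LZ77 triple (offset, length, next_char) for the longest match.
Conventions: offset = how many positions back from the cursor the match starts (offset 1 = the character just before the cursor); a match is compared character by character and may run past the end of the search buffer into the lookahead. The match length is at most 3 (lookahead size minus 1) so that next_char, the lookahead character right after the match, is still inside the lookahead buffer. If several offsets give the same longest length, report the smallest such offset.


Try each offset into the search buffer:
  offset=1 (pos 6, char 'c'): match length 2
  offset=2 (pos 5, char 'c'): match length 2
  offset=3 (pos 4, char 'f'): match length 0
  offset=4 (pos 3, char 'b'): match length 0
  offset=5 (pos 2, char 'c'): match length 1
  offset=6 (pos 1, char 'b'): match length 0
  offset=7 (pos 0, char 'b'): match length 0
Longest match has length 2, found at offsets 1, 2; take the smallest, offset 1.
next_char = character at position 7 + 2 = 9 -> 'f'

Best match: offset=1, length=2 (matching 'cc' starting at position 6)
LZ77 triple: (1, 2, 'f')


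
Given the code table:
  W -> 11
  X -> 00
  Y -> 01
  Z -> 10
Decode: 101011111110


Decoding:
10 -> Z
10 -> Z
11 -> W
11 -> W
11 -> W
10 -> Z


Result: ZZWWWZ


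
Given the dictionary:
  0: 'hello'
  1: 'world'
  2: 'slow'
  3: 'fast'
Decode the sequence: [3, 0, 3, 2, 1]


Look up each index in the dictionary:
  3 -> 'fast'
  0 -> 'hello'
  3 -> 'fast'
  2 -> 'slow'
  1 -> 'world'

Decoded: "fast hello fast slow world"


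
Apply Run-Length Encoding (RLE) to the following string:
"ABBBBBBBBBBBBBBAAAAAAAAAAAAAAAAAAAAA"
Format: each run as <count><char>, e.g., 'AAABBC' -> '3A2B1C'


Scanning runs left to right:
  i=0: run of 'A' x 1 -> '1A'
  i=1: run of 'B' x 14 -> '14B'
  i=15: run of 'A' x 21 -> '21A'

RLE = 1A14B21A


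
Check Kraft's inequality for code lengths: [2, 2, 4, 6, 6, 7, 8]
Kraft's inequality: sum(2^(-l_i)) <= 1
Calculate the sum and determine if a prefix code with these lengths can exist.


Sum = 2^(-2) + 2^(-2) + 2^(-4) + 2^(-6) + 2^(-6) + 2^(-7) + 2^(-8)
    = 0.25 + 0.25 + 0.0625 + 0.015625 + 0.015625 + 0.0078125 + 0.00390625
    = 155/256 = 0.60546875
Since 0.60546875 <= 1, Kraft's inequality IS satisfied.
A prefix code with these lengths CAN exist.

Kraft sum = 0.60546875. Satisfied.


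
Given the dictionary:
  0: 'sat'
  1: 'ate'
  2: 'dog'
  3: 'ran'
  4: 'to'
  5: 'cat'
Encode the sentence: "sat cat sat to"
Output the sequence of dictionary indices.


Look up each word in the dictionary:
  'sat' -> 0
  'cat' -> 5
  'sat' -> 0
  'to' -> 4

Encoded: [0, 5, 0, 4]


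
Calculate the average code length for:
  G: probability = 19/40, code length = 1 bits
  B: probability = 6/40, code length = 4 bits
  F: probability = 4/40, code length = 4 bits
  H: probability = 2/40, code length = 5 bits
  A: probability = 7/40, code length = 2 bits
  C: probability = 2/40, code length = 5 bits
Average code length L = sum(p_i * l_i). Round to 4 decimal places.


Weighted contributions p_i * l_i:
  G: (19/40) * 1 = 19/40
  B: (6/40) * 4 = 24/40
  F: (4/40) * 4 = 16/40
  H: (2/40) * 5 = 10/40
  A: (7/40) * 2 = 14/40
  C: (2/40) * 5 = 10/40
Sum = (19 + 24 + 16 + 10 + 14 + 10)/40 = 93/40

L = 93/40 = 2.3250 bits/symbol


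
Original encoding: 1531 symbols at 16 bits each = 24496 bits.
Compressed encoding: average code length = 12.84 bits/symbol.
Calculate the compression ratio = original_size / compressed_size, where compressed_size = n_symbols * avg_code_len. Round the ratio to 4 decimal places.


original_size = n_symbols * orig_bits = 1531 * 16 = 24496 bits
compressed_size = n_symbols * avg_code_len = 1531 * 12.84 = 19658.04 bits
ratio = original_size / compressed_size = 24496 / 19658.04 = 1.2461

Compression ratio = 1.2461


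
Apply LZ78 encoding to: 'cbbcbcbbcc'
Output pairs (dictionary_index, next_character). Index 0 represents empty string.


LZ78 encoding steps:
Dictionary: {0: ''}
Step 1: w='' (idx 0), next='c' -> output (0, 'c'), add 'c' as idx 1
Step 2: w='' (idx 0), next='b' -> output (0, 'b'), add 'b' as idx 2
Step 3: w='b' (idx 2), next='c' -> output (2, 'c'), add 'bc' as idx 3
Step 4: w='bc' (idx 3), next='b' -> output (3, 'b'), add 'bcb' as idx 4
Step 5: w='bc' (idx 3), next='c' -> output (3, 'c'), add 'bcc' as idx 5


Encoded: [(0, 'c'), (0, 'b'), (2, 'c'), (3, 'b'), (3, 'c')]


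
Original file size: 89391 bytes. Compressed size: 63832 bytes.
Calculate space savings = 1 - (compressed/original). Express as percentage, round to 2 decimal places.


ratio = compressed/original = 63832/89391 = 0.714076
savings = 1 - ratio = 1 - 0.714076 = 0.285924
as a percentage: 0.285924 * 100 = 28.59%

Space savings = 1 - 63832/89391 = 28.59%


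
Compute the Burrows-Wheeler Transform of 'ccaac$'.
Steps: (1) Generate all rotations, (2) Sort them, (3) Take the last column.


Rotations (sorted):
  0: $ccaac -> last char: c
  1: aac$cc -> last char: c
  2: ac$cca -> last char: a
  3: c$ccaa -> last char: a
  4: caac$c -> last char: c
  5: ccaac$ -> last char: $


BWT = ccaac$


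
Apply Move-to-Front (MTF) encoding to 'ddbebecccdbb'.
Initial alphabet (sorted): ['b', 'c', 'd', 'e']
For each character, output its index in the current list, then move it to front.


MTF encoding:
'd': index 2 in ['b', 'c', 'd', 'e'] -> ['d', 'b', 'c', 'e']
'd': index 0 in ['d', 'b', 'c', 'e'] -> ['d', 'b', 'c', 'e']
'b': index 1 in ['d', 'b', 'c', 'e'] -> ['b', 'd', 'c', 'e']
'e': index 3 in ['b', 'd', 'c', 'e'] -> ['e', 'b', 'd', 'c']
'b': index 1 in ['e', 'b', 'd', 'c'] -> ['b', 'e', 'd', 'c']
'e': index 1 in ['b', 'e', 'd', 'c'] -> ['e', 'b', 'd', 'c']
'c': index 3 in ['e', 'b', 'd', 'c'] -> ['c', 'e', 'b', 'd']
'c': index 0 in ['c', 'e', 'b', 'd'] -> ['c', 'e', 'b', 'd']
'c': index 0 in ['c', 'e', 'b', 'd'] -> ['c', 'e', 'b', 'd']
'd': index 3 in ['c', 'e', 'b', 'd'] -> ['d', 'c', 'e', 'b']
'b': index 3 in ['d', 'c', 'e', 'b'] -> ['b', 'd', 'c', 'e']
'b': index 0 in ['b', 'd', 'c', 'e'] -> ['b', 'd', 'c', 'e']


Output: [2, 0, 1, 3, 1, 1, 3, 0, 0, 3, 3, 0]


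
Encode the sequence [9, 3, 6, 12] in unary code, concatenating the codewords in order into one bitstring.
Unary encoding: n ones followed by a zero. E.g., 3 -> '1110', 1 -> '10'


Encode each number as n ones followed by a terminating 0:
  9 -> 1111111110 (10 bits)
  3 -> 1110 (4 bits)
  6 -> 1111110 (7 bits)
  12 -> 1111111111110 (13 bits)
Total length = 10 + 4 + 7 + 13 = 34 bits.

Unary([9, 3, 6, 12]) = 1111111110111011111101111111111110 (34 bits)


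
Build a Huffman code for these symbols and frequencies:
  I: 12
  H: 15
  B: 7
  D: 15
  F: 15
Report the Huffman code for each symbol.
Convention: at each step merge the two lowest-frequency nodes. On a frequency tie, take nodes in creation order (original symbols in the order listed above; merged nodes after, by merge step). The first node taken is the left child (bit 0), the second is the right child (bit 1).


Huffman tree construction:
Step 1: Merge B(7) + I(12) = 19
Step 2: Merge H(15) + D(15) = 30
Step 3: Merge F(15) + (B+I)(19) = 34
Step 4: Merge (H+D)(30) + (F+(B+I))(34) = 64
Read each symbol's code off the tree from the root (left child = 0, right child = 1).

Codes:
  I: 111 (length 3)
  H: 00 (length 2)
  B: 110 (length 3)
  D: 01 (length 2)
  F: 10 (length 2)
Average code length: 147/64 = 2.2969 bits/symbol


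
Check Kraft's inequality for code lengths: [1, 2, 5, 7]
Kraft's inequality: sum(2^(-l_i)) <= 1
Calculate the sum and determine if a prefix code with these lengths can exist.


Sum = 2^(-1) + 2^(-2) + 2^(-5) + 2^(-7)
    = 0.5 + 0.25 + 0.03125 + 0.0078125
    = 101/128 = 0.7890625
Since 0.7890625 <= 1, Kraft's inequality IS satisfied.
A prefix code with these lengths CAN exist.

Kraft sum = 0.7890625. Satisfied.


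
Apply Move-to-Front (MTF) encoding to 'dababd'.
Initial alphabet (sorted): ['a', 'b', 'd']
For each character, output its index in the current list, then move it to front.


MTF encoding:
'd': index 2 in ['a', 'b', 'd'] -> ['d', 'a', 'b']
'a': index 1 in ['d', 'a', 'b'] -> ['a', 'd', 'b']
'b': index 2 in ['a', 'd', 'b'] -> ['b', 'a', 'd']
'a': index 1 in ['b', 'a', 'd'] -> ['a', 'b', 'd']
'b': index 1 in ['a', 'b', 'd'] -> ['b', 'a', 'd']
'd': index 2 in ['b', 'a', 'd'] -> ['d', 'b', 'a']


Output: [2, 1, 2, 1, 1, 2]


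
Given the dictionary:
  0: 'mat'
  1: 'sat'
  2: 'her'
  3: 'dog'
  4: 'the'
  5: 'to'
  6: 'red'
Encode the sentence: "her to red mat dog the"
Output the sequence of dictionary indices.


Look up each word in the dictionary:
  'her' -> 2
  'to' -> 5
  'red' -> 6
  'mat' -> 0
  'dog' -> 3
  'the' -> 4

Encoded: [2, 5, 6, 0, 3, 4]


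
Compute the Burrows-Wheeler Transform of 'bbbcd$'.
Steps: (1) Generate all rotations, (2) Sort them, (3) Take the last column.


Rotations (sorted):
  0: $bbbcd -> last char: d
  1: bbbcd$ -> last char: $
  2: bbcd$b -> last char: b
  3: bcd$bb -> last char: b
  4: cd$bbb -> last char: b
  5: d$bbbc -> last char: c


BWT = d$bbbc


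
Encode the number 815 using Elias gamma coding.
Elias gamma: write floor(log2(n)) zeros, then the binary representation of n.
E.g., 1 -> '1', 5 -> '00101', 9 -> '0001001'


num_bits = floor(log2(815)) + 1 = 10
leading_zeros = num_bits - 1 = 9
binary(815) = 1100101111

Elias gamma(815) = '000000000' + '1100101111' = 0000000001100101111 (19 bits)


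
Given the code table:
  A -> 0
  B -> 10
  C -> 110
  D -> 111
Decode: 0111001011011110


Decoding:
0 -> A
111 -> D
0 -> A
0 -> A
10 -> B
110 -> C
111 -> D
10 -> B


Result: ADAABCDB


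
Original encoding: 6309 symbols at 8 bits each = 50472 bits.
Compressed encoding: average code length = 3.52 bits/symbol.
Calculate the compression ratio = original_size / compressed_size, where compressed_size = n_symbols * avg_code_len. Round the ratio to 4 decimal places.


original_size = n_symbols * orig_bits = 6309 * 8 = 50472 bits
compressed_size = n_symbols * avg_code_len = 6309 * 3.52 = 22207.68 bits
ratio = original_size / compressed_size = 50472 / 22207.68 = 2.2727

Compression ratio = 2.2727


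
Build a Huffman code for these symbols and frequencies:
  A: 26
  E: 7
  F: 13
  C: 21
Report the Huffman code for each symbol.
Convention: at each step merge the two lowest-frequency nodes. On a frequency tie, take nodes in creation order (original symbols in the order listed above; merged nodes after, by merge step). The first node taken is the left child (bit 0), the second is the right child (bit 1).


Huffman tree construction:
Step 1: Merge E(7) + F(13) = 20
Step 2: Merge (E+F)(20) + C(21) = 41
Step 3: Merge A(26) + ((E+F)+C)(41) = 67
Read each symbol's code off the tree from the root (left child = 0, right child = 1).

Codes:
  A: 0 (length 1)
  E: 100 (length 3)
  F: 101 (length 3)
  C: 11 (length 2)
Average code length: 128/67 = 1.9104 bits/symbol


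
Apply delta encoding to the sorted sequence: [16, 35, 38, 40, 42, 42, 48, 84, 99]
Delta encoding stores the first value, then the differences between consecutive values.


First value: 16
Deltas:
  35 - 16 = 19
  38 - 35 = 3
  40 - 38 = 2
  42 - 40 = 2
  42 - 42 = 0
  48 - 42 = 6
  84 - 48 = 36
  99 - 84 = 15


Delta encoded: [16, 19, 3, 2, 2, 0, 6, 36, 15]


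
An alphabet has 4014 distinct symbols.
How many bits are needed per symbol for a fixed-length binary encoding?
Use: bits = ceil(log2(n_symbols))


log2(4014) = 11.9708
Bracket: 2^11 = 2048 < 4014 <= 2^12 = 4096
So ceil(log2(4014)) = 12

bits = ceil(log2(4014)) = ceil(11.9708) = 12 bits


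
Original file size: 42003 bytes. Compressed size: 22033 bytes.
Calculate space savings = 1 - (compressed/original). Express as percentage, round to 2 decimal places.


ratio = compressed/original = 22033/42003 = 0.524558
savings = 1 - ratio = 1 - 0.524558 = 0.475442
as a percentage: 0.475442 * 100 = 47.54%

Space savings = 1 - 22033/42003 = 47.54%


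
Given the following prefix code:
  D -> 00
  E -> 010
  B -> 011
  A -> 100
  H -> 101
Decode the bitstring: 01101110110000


Decoding step by step:
Bits 011 -> B
Bits 011 -> B
Bits 101 -> H
Bits 100 -> A
Bits 00 -> D


Decoded message: BBHAD


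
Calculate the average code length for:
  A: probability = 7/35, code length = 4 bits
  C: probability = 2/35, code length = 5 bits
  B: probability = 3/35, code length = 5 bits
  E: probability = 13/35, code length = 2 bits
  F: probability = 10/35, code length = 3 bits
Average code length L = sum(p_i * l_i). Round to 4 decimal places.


Weighted contributions p_i * l_i:
  A: (7/35) * 4 = 28/35
  C: (2/35) * 5 = 10/35
  B: (3/35) * 5 = 15/35
  E: (13/35) * 2 = 26/35
  F: (10/35) * 3 = 30/35
Sum = (28 + 10 + 15 + 26 + 30)/35 = 109/35

L = 109/35 = 3.1143 bits/symbol


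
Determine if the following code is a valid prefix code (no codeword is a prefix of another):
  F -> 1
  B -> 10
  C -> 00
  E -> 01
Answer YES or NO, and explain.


Checking each pair (does one codeword prefix another?):
  F='1' vs B='10': prefix -- VIOLATION

NO -- this is NOT a valid prefix code. F (1) is a prefix of B (10).


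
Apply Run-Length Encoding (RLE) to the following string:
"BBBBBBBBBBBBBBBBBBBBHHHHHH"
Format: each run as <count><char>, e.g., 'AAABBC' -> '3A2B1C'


Scanning runs left to right:
  i=0: run of 'B' x 20 -> '20B'
  i=20: run of 'H' x 6 -> '6H'

RLE = 20B6H


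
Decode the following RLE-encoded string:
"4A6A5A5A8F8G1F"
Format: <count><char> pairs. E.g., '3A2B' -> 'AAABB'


Expanding each <count><char> pair:
  4A -> 'AAAA'
  6A -> 'AAAAAA'
  5A -> 'AAAAA'
  5A -> 'AAAAA'
  8F -> 'FFFFFFFF'
  8G -> 'GGGGGGGG'
  1F -> 'F'

Decoded = AAAAAAAAAAAAAAAAAAAAFFFFFFFFGGGGGGGGF


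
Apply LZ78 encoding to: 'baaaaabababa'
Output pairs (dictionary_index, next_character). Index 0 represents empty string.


LZ78 encoding steps:
Dictionary: {0: ''}
Step 1: w='' (idx 0), next='b' -> output (0, 'b'), add 'b' as idx 1
Step 2: w='' (idx 0), next='a' -> output (0, 'a'), add 'a' as idx 2
Step 3: w='a' (idx 2), next='a' -> output (2, 'a'), add 'aa' as idx 3
Step 4: w='aa' (idx 3), next='b' -> output (3, 'b'), add 'aab' as idx 4
Step 5: w='a' (idx 2), next='b' -> output (2, 'b'), add 'ab' as idx 5
Step 6: w='ab' (idx 5), next='a' -> output (5, 'a'), add 'aba' as idx 6


Encoded: [(0, 'b'), (0, 'a'), (2, 'a'), (3, 'b'), (2, 'b'), (5, 'a')]


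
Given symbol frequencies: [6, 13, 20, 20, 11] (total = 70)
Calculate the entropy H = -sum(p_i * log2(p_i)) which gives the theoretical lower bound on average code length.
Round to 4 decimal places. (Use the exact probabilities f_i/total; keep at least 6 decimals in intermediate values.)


Per-symbol terms -p_i * log2(p_i) with p_i = f_i/70:
  p = 6/70 = 0.085714: log2(p) = -3.544321, -p*log2(p) = 0.303799
  p = 13/70 = 0.185714: log2(p) = -2.428843, -p*log2(p) = 0.451071
  p = 20/70 = 0.285714: log2(p) = -1.807355, -p*log2(p) = 0.516387
  p = 20/70 = 0.285714: log2(p) = -1.807355, -p*log2(p) = 0.516387
  p = 11/70 = 0.157143: log2(p) = -2.669851, -p*log2(p) = 0.419548
H = 0.303799 + 0.451071 + 0.516387 + 0.516387 + 0.419548 = 2.207192

H = 2.2072 bits/symbol


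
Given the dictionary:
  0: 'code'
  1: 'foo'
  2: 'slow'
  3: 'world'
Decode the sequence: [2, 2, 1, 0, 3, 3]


Look up each index in the dictionary:
  2 -> 'slow'
  2 -> 'slow'
  1 -> 'foo'
  0 -> 'code'
  3 -> 'world'
  3 -> 'world'

Decoded: "slow slow foo code world world"


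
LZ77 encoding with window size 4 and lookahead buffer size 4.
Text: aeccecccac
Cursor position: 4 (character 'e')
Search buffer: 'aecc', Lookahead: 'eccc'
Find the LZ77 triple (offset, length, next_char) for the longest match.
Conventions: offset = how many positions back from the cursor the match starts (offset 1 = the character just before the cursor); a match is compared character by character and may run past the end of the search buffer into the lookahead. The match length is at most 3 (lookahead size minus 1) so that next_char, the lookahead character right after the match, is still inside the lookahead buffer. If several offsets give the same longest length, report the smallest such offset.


Try each offset into the search buffer:
  offset=1 (pos 3, char 'c'): match length 0
  offset=2 (pos 2, char 'c'): match length 0
  offset=3 (pos 1, char 'e'): match length 3
  offset=4 (pos 0, char 'a'): match length 0
Longest match has length 3 at offset 3.
next_char = character at position 4 + 3 = 7 -> 'c'

Best match: offset=3, length=3 (matching 'ecc' starting at position 1)
LZ77 triple: (3, 3, 'c')


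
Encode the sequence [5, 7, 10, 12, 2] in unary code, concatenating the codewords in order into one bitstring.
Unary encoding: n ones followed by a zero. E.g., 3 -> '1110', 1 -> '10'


Encode each number as n ones followed by a terminating 0:
  5 -> 111110 (6 bits)
  7 -> 11111110 (8 bits)
  10 -> 11111111110 (11 bits)
  12 -> 1111111111110 (13 bits)
  2 -> 110 (3 bits)
Total length = 6 + 8 + 11 + 13 + 3 = 41 bits.

Unary([5, 7, 10, 12, 2]) = 11111011111110111111111101111111111110110 (41 bits)


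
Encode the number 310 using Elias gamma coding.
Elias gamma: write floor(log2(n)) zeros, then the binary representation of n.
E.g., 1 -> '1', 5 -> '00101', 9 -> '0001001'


num_bits = floor(log2(310)) + 1 = 9
leading_zeros = num_bits - 1 = 8
binary(310) = 100110110

Elias gamma(310) = '00000000' + '100110110' = 00000000100110110 (17 bits)


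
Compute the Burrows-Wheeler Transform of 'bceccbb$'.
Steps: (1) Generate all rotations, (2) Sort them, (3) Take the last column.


Rotations (sorted):
  0: $bceccbb -> last char: b
  1: b$bceccb -> last char: b
  2: bb$bcecc -> last char: c
  3: bceccbb$ -> last char: $
  4: cbb$bcec -> last char: c
  5: ccbb$bce -> last char: e
  6: ceccbb$b -> last char: b
  7: eccbb$bc -> last char: c


BWT = bbc$cebc


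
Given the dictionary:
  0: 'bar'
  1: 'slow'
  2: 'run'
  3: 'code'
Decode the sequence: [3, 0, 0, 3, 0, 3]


Look up each index in the dictionary:
  3 -> 'code'
  0 -> 'bar'
  0 -> 'bar'
  3 -> 'code'
  0 -> 'bar'
  3 -> 'code'

Decoded: "code bar bar code bar code"


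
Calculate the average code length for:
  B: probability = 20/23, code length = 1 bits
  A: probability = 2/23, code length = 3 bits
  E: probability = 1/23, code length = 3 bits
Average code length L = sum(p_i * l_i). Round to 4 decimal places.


Weighted contributions p_i * l_i:
  B: (20/23) * 1 = 20/23
  A: (2/23) * 3 = 6/23
  E: (1/23) * 3 = 3/23
Sum = (20 + 6 + 3)/23 = 29/23

L = 29/23 = 1.2609 bits/symbol


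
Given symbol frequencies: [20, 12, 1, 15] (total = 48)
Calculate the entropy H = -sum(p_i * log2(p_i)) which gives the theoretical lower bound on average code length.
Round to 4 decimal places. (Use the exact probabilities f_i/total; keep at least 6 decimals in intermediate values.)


Per-symbol terms -p_i * log2(p_i) with p_i = f_i/48:
  p = 20/48 = 0.416667: log2(p) = -1.263034, -p*log2(p) = 0.526264
  p = 12/48 = 0.250000: log2(p) = -2.000000, -p*log2(p) = 0.500000
  p = 1/48 = 0.020833: log2(p) = -5.584963, -p*log2(p) = 0.116353
  p = 15/48 = 0.312500: log2(p) = -1.678072, -p*log2(p) = 0.524397
H = 0.526264 + 0.500000 + 0.116353 + 0.524397 = 1.667014

H = 1.667 bits/symbol


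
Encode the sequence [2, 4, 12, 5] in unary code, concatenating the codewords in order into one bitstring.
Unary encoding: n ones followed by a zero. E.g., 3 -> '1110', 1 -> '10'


Encode each number as n ones followed by a terminating 0:
  2 -> 110 (3 bits)
  4 -> 11110 (5 bits)
  12 -> 1111111111110 (13 bits)
  5 -> 111110 (6 bits)
Total length = 3 + 5 + 13 + 6 = 27 bits.

Unary([2, 4, 12, 5]) = 110111101111111111110111110 (27 bits)


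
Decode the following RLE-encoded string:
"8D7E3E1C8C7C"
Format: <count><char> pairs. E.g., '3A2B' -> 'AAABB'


Expanding each <count><char> pair:
  8D -> 'DDDDDDDD'
  7E -> 'EEEEEEE'
  3E -> 'EEE'
  1C -> 'C'
  8C -> 'CCCCCCCC'
  7C -> 'CCCCCCC'

Decoded = DDDDDDDDEEEEEEEEEECCCCCCCCCCCCCCCC


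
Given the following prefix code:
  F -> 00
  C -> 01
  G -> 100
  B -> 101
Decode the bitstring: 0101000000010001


Decoding step by step:
Bits 01 -> C
Bits 01 -> C
Bits 00 -> F
Bits 00 -> F
Bits 00 -> F
Bits 01 -> C
Bits 00 -> F
Bits 01 -> C


Decoded message: CCFFFCFC


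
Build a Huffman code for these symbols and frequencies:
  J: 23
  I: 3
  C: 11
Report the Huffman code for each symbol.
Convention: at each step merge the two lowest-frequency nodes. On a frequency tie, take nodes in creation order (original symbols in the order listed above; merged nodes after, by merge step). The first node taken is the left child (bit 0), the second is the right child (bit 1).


Huffman tree construction:
Step 1: Merge I(3) + C(11) = 14
Step 2: Merge (I+C)(14) + J(23) = 37
Read each symbol's code off the tree from the root (left child = 0, right child = 1).

Codes:
  J: 1 (length 1)
  I: 00 (length 2)
  C: 01 (length 2)
Average code length: 51/37 = 1.3784 bits/symbol


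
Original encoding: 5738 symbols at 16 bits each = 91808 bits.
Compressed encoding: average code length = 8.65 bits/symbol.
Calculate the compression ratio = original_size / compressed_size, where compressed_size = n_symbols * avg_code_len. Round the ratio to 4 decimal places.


original_size = n_symbols * orig_bits = 5738 * 16 = 91808 bits
compressed_size = n_symbols * avg_code_len = 5738 * 8.65 = 49633.7 bits
ratio = original_size / compressed_size = 91808 / 49633.7 = 1.8497

Compression ratio = 1.8497


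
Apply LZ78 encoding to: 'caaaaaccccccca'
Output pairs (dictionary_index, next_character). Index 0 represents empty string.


LZ78 encoding steps:
Dictionary: {0: ''}
Step 1: w='' (idx 0), next='c' -> output (0, 'c'), add 'c' as idx 1
Step 2: w='' (idx 0), next='a' -> output (0, 'a'), add 'a' as idx 2
Step 3: w='a' (idx 2), next='a' -> output (2, 'a'), add 'aa' as idx 3
Step 4: w='aa' (idx 3), next='c' -> output (3, 'c'), add 'aac' as idx 4
Step 5: w='c' (idx 1), next='c' -> output (1, 'c'), add 'cc' as idx 5
Step 6: w='cc' (idx 5), next='c' -> output (5, 'c'), add 'ccc' as idx 6
Step 7: w='c' (idx 1), next='a' -> output (1, 'a'), add 'ca' as idx 7


Encoded: [(0, 'c'), (0, 'a'), (2, 'a'), (3, 'c'), (1, 'c'), (5, 'c'), (1, 'a')]


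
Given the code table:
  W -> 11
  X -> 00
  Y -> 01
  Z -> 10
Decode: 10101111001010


Decoding:
10 -> Z
10 -> Z
11 -> W
11 -> W
00 -> X
10 -> Z
10 -> Z


Result: ZZWWXZZ


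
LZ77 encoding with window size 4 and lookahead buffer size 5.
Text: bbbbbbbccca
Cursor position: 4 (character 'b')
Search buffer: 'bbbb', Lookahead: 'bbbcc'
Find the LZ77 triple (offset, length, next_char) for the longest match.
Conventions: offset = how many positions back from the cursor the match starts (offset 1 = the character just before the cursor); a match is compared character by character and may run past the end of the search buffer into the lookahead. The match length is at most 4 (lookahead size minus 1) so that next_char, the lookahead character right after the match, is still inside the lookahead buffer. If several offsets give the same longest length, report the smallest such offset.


Try each offset into the search buffer:
  offset=1 (pos 3, char 'b'): match length 3
  offset=2 (pos 2, char 'b'): match length 3
  offset=3 (pos 1, char 'b'): match length 3
  offset=4 (pos 0, char 'b'): match length 3
Longest match has length 3, found at offsets 1, 2, 3, 4; take the smallest, offset 1.
next_char = character at position 4 + 3 = 7 -> 'c'

Best match: offset=1, length=3 (matching 'bbb' starting at position 3)
LZ77 triple: (1, 3, 'c')


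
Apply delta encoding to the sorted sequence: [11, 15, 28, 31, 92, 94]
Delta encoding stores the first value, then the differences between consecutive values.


First value: 11
Deltas:
  15 - 11 = 4
  28 - 15 = 13
  31 - 28 = 3
  92 - 31 = 61
  94 - 92 = 2


Delta encoded: [11, 4, 13, 3, 61, 2]


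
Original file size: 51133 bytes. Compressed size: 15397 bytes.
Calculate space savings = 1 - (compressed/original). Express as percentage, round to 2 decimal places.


ratio = compressed/original = 15397/51133 = 0.301117
savings = 1 - ratio = 1 - 0.301117 = 0.698883
as a percentage: 0.698883 * 100 = 69.89%

Space savings = 1 - 15397/51133 = 69.89%


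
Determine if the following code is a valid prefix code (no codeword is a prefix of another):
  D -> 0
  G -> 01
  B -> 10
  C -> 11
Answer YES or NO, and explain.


Checking each pair (does one codeword prefix another?):
  D='0' vs G='01': prefix -- VIOLATION

NO -- this is NOT a valid prefix code. D (0) is a prefix of G (01).


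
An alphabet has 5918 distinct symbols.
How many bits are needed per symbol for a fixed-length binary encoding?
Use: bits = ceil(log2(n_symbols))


log2(5918) = 12.5309
Bracket: 2^12 = 4096 < 5918 <= 2^13 = 8192
So ceil(log2(5918)) = 13

bits = ceil(log2(5918)) = ceil(12.5309) = 13 bits


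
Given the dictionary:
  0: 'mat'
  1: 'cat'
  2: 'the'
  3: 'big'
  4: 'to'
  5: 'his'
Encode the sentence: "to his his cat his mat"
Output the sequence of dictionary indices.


Look up each word in the dictionary:
  'to' -> 4
  'his' -> 5
  'his' -> 5
  'cat' -> 1
  'his' -> 5
  'mat' -> 0

Encoded: [4, 5, 5, 1, 5, 0]


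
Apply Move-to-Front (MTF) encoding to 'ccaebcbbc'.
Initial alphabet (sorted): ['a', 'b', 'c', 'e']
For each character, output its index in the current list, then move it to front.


MTF encoding:
'c': index 2 in ['a', 'b', 'c', 'e'] -> ['c', 'a', 'b', 'e']
'c': index 0 in ['c', 'a', 'b', 'e'] -> ['c', 'a', 'b', 'e']
'a': index 1 in ['c', 'a', 'b', 'e'] -> ['a', 'c', 'b', 'e']
'e': index 3 in ['a', 'c', 'b', 'e'] -> ['e', 'a', 'c', 'b']
'b': index 3 in ['e', 'a', 'c', 'b'] -> ['b', 'e', 'a', 'c']
'c': index 3 in ['b', 'e', 'a', 'c'] -> ['c', 'b', 'e', 'a']
'b': index 1 in ['c', 'b', 'e', 'a'] -> ['b', 'c', 'e', 'a']
'b': index 0 in ['b', 'c', 'e', 'a'] -> ['b', 'c', 'e', 'a']
'c': index 1 in ['b', 'c', 'e', 'a'] -> ['c', 'b', 'e', 'a']


Output: [2, 0, 1, 3, 3, 3, 1, 0, 1]


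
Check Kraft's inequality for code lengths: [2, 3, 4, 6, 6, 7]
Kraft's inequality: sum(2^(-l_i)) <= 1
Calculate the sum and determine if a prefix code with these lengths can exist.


Sum = 2^(-2) + 2^(-3) + 2^(-4) + 2^(-6) + 2^(-6) + 2^(-7)
    = 0.25 + 0.125 + 0.0625 + 0.015625 + 0.015625 + 0.0078125
    = 61/128 = 0.4765625
Since 0.4765625 <= 1, Kraft's inequality IS satisfied.
A prefix code with these lengths CAN exist.

Kraft sum = 0.4765625. Satisfied.


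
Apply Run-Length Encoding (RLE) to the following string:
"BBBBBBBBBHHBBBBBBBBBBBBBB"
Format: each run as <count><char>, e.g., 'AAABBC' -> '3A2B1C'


Scanning runs left to right:
  i=0: run of 'B' x 9 -> '9B'
  i=9: run of 'H' x 2 -> '2H'
  i=11: run of 'B' x 14 -> '14B'

RLE = 9B2H14B


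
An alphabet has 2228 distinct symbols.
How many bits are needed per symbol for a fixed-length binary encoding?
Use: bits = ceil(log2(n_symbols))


log2(2228) = 11.1215
Bracket: 2^11 = 2048 < 2228 <= 2^12 = 4096
So ceil(log2(2228)) = 12

bits = ceil(log2(2228)) = ceil(11.1215) = 12 bits


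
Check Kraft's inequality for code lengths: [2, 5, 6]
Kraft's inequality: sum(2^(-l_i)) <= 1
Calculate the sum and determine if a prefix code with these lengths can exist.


Sum = 2^(-2) + 2^(-5) + 2^(-6)
    = 0.25 + 0.03125 + 0.015625
    = 19/64 = 0.296875
Since 0.296875 <= 1, Kraft's inequality IS satisfied.
A prefix code with these lengths CAN exist.

Kraft sum = 0.296875. Satisfied.


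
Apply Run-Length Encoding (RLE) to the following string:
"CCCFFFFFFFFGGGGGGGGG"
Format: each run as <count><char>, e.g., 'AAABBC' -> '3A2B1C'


Scanning runs left to right:
  i=0: run of 'C' x 3 -> '3C'
  i=3: run of 'F' x 8 -> '8F'
  i=11: run of 'G' x 9 -> '9G'

RLE = 3C8F9G


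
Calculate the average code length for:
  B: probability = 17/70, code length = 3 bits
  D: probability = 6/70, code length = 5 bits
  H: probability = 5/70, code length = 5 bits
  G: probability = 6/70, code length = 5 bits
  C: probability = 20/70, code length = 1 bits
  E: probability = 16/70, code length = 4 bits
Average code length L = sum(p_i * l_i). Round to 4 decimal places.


Weighted contributions p_i * l_i:
  B: (17/70) * 3 = 51/70
  D: (6/70) * 5 = 30/70
  H: (5/70) * 5 = 25/70
  G: (6/70) * 5 = 30/70
  C: (20/70) * 1 = 20/70
  E: (16/70) * 4 = 64/70
Sum = (51 + 30 + 25 + 30 + 20 + 64)/70 = 220/70

L = 220/70 = 3.1429 bits/symbol


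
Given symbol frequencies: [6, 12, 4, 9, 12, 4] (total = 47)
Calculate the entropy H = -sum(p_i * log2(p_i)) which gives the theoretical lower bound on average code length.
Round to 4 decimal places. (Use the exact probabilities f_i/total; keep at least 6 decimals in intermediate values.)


Per-symbol terms -p_i * log2(p_i) with p_i = f_i/47:
  p = 6/47 = 0.127660: log2(p) = -2.969626, -p*log2(p) = 0.379101
  p = 12/47 = 0.255319: log2(p) = -1.969626, -p*log2(p) = 0.502883
  p = 4/47 = 0.085106: log2(p) = -3.554589, -p*log2(p) = 0.302518
  p = 9/47 = 0.191489: log2(p) = -2.384664, -p*log2(p) = 0.456638
  p = 12/47 = 0.255319: log2(p) = -1.969626, -p*log2(p) = 0.502883
  p = 4/47 = 0.085106: log2(p) = -3.554589, -p*log2(p) = 0.302518
H = 0.379101 + 0.502883 + 0.302518 + 0.456638 + 0.502883 + 0.302518 = 2.446541

H = 2.4465 bits/symbol


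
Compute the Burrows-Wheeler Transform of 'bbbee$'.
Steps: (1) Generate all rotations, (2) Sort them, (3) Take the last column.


Rotations (sorted):
  0: $bbbee -> last char: e
  1: bbbee$ -> last char: $
  2: bbee$b -> last char: b
  3: bee$bb -> last char: b
  4: e$bbbe -> last char: e
  5: ee$bbb -> last char: b


BWT = e$bbeb


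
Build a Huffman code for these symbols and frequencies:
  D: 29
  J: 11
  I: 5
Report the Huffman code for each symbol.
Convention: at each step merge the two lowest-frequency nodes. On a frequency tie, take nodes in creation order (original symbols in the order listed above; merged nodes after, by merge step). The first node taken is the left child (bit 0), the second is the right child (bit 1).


Huffman tree construction:
Step 1: Merge I(5) + J(11) = 16
Step 2: Merge (I+J)(16) + D(29) = 45
Read each symbol's code off the tree from the root (left child = 0, right child = 1).

Codes:
  D: 1 (length 1)
  J: 01 (length 2)
  I: 00 (length 2)
Average code length: 61/45 = 1.3556 bits/symbol


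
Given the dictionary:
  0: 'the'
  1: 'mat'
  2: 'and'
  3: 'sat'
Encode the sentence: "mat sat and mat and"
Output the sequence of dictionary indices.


Look up each word in the dictionary:
  'mat' -> 1
  'sat' -> 3
  'and' -> 2
  'mat' -> 1
  'and' -> 2

Encoded: [1, 3, 2, 1, 2]


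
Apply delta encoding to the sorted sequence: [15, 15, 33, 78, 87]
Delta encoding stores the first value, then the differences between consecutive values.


First value: 15
Deltas:
  15 - 15 = 0
  33 - 15 = 18
  78 - 33 = 45
  87 - 78 = 9


Delta encoded: [15, 0, 18, 45, 9]


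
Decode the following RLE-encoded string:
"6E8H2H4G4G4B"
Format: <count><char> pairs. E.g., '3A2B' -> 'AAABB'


Expanding each <count><char> pair:
  6E -> 'EEEEEE'
  8H -> 'HHHHHHHH'
  2H -> 'HH'
  4G -> 'GGGG'
  4G -> 'GGGG'
  4B -> 'BBBB'

Decoded = EEEEEEHHHHHHHHHHGGGGGGGGBBBB


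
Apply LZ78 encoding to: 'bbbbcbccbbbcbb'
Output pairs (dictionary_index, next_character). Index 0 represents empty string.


LZ78 encoding steps:
Dictionary: {0: ''}
Step 1: w='' (idx 0), next='b' -> output (0, 'b'), add 'b' as idx 1
Step 2: w='b' (idx 1), next='b' -> output (1, 'b'), add 'bb' as idx 2
Step 3: w='b' (idx 1), next='c' -> output (1, 'c'), add 'bc' as idx 3
Step 4: w='bc' (idx 3), next='c' -> output (3, 'c'), add 'bcc' as idx 4
Step 5: w='bb' (idx 2), next='b' -> output (2, 'b'), add 'bbb' as idx 5
Step 6: w='' (idx 0), next='c' -> output (0, 'c'), add 'c' as idx 6
Step 7: w='bb' (idx 2), end of input -> output (2, '')


Encoded: [(0, 'b'), (1, 'b'), (1, 'c'), (3, 'c'), (2, 'b'), (0, 'c'), (2, '')]


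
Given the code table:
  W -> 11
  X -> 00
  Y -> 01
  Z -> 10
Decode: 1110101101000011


Decoding:
11 -> W
10 -> Z
10 -> Z
11 -> W
01 -> Y
00 -> X
00 -> X
11 -> W


Result: WZZWYXXW


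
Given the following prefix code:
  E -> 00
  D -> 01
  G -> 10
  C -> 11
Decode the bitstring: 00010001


Decoding step by step:
Bits 00 -> E
Bits 01 -> D
Bits 00 -> E
Bits 01 -> D


Decoded message: EDED


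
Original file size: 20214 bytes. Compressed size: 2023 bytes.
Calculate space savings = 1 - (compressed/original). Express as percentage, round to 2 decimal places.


ratio = compressed/original = 2023/20214 = 0.100079
savings = 1 - ratio = 1 - 0.100079 = 0.899921
as a percentage: 0.899921 * 100 = 89.99%

Space savings = 1 - 2023/20214 = 89.99%


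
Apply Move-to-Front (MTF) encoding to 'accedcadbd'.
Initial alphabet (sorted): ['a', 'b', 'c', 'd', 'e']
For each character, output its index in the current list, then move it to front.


MTF encoding:
'a': index 0 in ['a', 'b', 'c', 'd', 'e'] -> ['a', 'b', 'c', 'd', 'e']
'c': index 2 in ['a', 'b', 'c', 'd', 'e'] -> ['c', 'a', 'b', 'd', 'e']
'c': index 0 in ['c', 'a', 'b', 'd', 'e'] -> ['c', 'a', 'b', 'd', 'e']
'e': index 4 in ['c', 'a', 'b', 'd', 'e'] -> ['e', 'c', 'a', 'b', 'd']
'd': index 4 in ['e', 'c', 'a', 'b', 'd'] -> ['d', 'e', 'c', 'a', 'b']
'c': index 2 in ['d', 'e', 'c', 'a', 'b'] -> ['c', 'd', 'e', 'a', 'b']
'a': index 3 in ['c', 'd', 'e', 'a', 'b'] -> ['a', 'c', 'd', 'e', 'b']
'd': index 2 in ['a', 'c', 'd', 'e', 'b'] -> ['d', 'a', 'c', 'e', 'b']
'b': index 4 in ['d', 'a', 'c', 'e', 'b'] -> ['b', 'd', 'a', 'c', 'e']
'd': index 1 in ['b', 'd', 'a', 'c', 'e'] -> ['d', 'b', 'a', 'c', 'e']


Output: [0, 2, 0, 4, 4, 2, 3, 2, 4, 1]


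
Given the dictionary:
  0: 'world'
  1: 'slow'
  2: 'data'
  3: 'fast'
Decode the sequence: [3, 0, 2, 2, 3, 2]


Look up each index in the dictionary:
  3 -> 'fast'
  0 -> 'world'
  2 -> 'data'
  2 -> 'data'
  3 -> 'fast'
  2 -> 'data'

Decoded: "fast world data data fast data"


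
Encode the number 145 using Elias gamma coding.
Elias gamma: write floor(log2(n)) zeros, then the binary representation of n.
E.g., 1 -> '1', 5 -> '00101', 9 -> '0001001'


num_bits = floor(log2(145)) + 1 = 8
leading_zeros = num_bits - 1 = 7
binary(145) = 10010001

Elias gamma(145) = '0000000' + '10010001' = 000000010010001 (15 bits)


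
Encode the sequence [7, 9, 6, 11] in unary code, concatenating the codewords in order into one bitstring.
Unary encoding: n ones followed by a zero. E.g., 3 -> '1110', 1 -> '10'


Encode each number as n ones followed by a terminating 0:
  7 -> 11111110 (8 bits)
  9 -> 1111111110 (10 bits)
  6 -> 1111110 (7 bits)
  11 -> 111111111110 (12 bits)
Total length = 8 + 10 + 7 + 12 = 37 bits.

Unary([7, 9, 6, 11]) = 1111111011111111101111110111111111110 (37 bits)


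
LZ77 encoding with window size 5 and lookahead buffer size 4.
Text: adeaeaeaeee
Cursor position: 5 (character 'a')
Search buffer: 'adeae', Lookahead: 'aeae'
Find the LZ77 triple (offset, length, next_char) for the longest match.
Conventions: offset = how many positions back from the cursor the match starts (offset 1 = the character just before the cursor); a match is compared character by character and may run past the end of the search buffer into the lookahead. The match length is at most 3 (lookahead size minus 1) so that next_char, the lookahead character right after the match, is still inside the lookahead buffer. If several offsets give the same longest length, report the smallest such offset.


Try each offset into the search buffer:
  offset=1 (pos 4, char 'e'): match length 0
  offset=2 (pos 3, char 'a'): match length 3
  offset=3 (pos 2, char 'e'): match length 0
  offset=4 (pos 1, char 'd'): match length 0
  offset=5 (pos 0, char 'a'): match length 1
Longest match has length 3 at offset 2.
next_char = character at position 5 + 3 = 8 -> 'e'

Best match: offset=2, length=3 (matching 'aea' starting at position 3)
LZ77 triple: (2, 3, 'e')


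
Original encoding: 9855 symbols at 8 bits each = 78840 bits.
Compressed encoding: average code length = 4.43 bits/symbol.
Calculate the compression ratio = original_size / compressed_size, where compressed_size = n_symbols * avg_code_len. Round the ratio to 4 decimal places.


original_size = n_symbols * orig_bits = 9855 * 8 = 78840 bits
compressed_size = n_symbols * avg_code_len = 9855 * 4.43 = 43657.65 bits
ratio = original_size / compressed_size = 78840 / 43657.65 = 1.8059

Compression ratio = 1.8059


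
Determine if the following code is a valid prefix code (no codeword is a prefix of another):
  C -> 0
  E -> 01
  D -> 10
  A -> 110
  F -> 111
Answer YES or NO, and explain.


Checking each pair (does one codeword prefix another?):
  C='0' vs E='01': prefix -- VIOLATION

NO -- this is NOT a valid prefix code. C (0) is a prefix of E (01).


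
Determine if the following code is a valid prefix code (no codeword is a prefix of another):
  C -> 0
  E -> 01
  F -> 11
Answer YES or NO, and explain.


Checking each pair (does one codeword prefix another?):
  C='0' vs E='01': prefix -- VIOLATION

NO -- this is NOT a valid prefix code. C (0) is a prefix of E (01).


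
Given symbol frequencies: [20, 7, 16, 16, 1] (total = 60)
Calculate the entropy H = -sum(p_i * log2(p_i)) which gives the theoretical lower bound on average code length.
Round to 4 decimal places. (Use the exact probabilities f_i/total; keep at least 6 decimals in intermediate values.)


Per-symbol terms -p_i * log2(p_i) with p_i = f_i/60:
  p = 20/60 = 0.333333: log2(p) = -1.584963, -p*log2(p) = 0.528321
  p = 7/60 = 0.116667: log2(p) = -3.099536, -p*log2(p) = 0.361612
  p = 16/60 = 0.266667: log2(p) = -1.906891, -p*log2(p) = 0.508504
  p = 16/60 = 0.266667: log2(p) = -1.906891, -p*log2(p) = 0.508504
  p = 1/60 = 0.016667: log2(p) = -5.906891, -p*log2(p) = 0.098448
H = 0.528321 + 0.361612 + 0.508504 + 0.508504 + 0.098448 = 2.005389

H = 2.0054 bits/symbol
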